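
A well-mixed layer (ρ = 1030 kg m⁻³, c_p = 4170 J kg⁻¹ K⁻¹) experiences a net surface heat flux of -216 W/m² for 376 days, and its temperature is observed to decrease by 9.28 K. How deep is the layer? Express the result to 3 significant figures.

176 m

Heat input Q = F Δt = -216 × 3.25×10^7 s = -7.02×10^9 J/m².
Required areal heat capacity C = Q / ΔT = 7.56×10^8 J/(m²·K).
Depth D = C / (ρ c_p) = 7.56×10^8 / (1030 × 4170) = 176 m.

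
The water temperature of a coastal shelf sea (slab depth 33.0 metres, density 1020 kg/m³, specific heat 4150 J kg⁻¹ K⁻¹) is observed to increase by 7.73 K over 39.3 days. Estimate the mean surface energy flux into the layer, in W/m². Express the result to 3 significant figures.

318

Areal heat capacity C = ρ c_p D = 1020 × 4150 × 33.0 = 1.40×10^8 J m⁻² K⁻¹.
Required heat per unit area: Q = C ΔT = 1.40×10^8 × 7.73 = 1.08×10^9 J/m².
Flux F = Q / Δt = 1.08×10^9 / 3.40×10^6 s = 318 W/m².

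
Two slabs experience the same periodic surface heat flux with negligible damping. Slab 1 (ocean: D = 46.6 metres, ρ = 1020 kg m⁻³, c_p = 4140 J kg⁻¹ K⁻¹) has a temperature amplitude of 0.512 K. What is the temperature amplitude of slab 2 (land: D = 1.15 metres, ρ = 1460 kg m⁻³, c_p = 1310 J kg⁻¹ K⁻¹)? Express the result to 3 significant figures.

45.8 K

C_ocean = 1.97×10^8 J/(m²·K); C_land = 2.20×10^6 J/(m²·K).
A ∝ 1/C ⇒ A_land = A_ocean × C_ocean/C_land = 0.512 × 89.5 = 45.8 K.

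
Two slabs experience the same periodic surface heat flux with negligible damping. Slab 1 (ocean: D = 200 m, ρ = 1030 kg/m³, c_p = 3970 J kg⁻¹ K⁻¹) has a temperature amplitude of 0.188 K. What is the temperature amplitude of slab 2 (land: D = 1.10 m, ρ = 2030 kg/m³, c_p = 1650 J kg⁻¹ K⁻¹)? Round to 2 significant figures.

C_ocean = 8.18×10^8 J/(m²·K); C_land = 3.68×10^6 J/(m²·K).
A ∝ 1/C ⇒ A_land = A_ocean × C_ocean/C_land = 0.188 × 222 = 41.7 K.

42 K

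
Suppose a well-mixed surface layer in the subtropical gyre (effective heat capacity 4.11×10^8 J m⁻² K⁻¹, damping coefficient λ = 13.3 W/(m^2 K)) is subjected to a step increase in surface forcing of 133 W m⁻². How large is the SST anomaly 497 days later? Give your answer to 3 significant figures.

7.51 K

Areal heat capacity C = 4.11×10^8 J m⁻² K⁻¹ (given).
τ = C / λ = 4.11×10^8 / 13.3 = 3.09×10^7 s.
Equilibrium anomaly ΔT_eq = F / λ = 133 / 13.3 = 10.0 K.
t = 497 days = 4.29×10^7 s, so t/τ = 1.39.
ΔT(t) = ΔT_eq (1 − e^(−t/τ)) = 10.0 × (1 − e^−1.39) = 7.51 K.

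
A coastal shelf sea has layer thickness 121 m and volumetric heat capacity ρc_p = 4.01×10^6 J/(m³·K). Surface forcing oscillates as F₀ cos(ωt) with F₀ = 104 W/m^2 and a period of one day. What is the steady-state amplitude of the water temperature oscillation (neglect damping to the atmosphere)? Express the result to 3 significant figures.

0.00295 K

Areal heat capacity C = ρc_p × D = 4.01×10^6 × 121 = 4.85×10^8 J/(m²·K).
Angular frequency ω = 2π / T = 2π / 86400 s = 7.27×10^-5 s⁻¹.
Cω = 4.85×10^8 × 7.27×10^-5 = 35300 W/(m²·K).
Amplitude A = F₀ / (Cω) = 104 / 35300 = 0.00295 K.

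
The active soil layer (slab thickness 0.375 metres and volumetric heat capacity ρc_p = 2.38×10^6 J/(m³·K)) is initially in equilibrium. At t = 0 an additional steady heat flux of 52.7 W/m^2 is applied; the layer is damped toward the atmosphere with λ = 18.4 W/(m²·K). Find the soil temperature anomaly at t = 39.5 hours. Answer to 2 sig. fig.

Areal heat capacity C = ρc_p × D = 2.38×10^6 × 0.375 = 8.92×10^5 J/(m²·K).
τ = C / λ = 8.92×10^5 / 18.4 = 48500 s.
Equilibrium anomaly ΔT_eq = F / λ = 52.7 / 18.4 = 2.86 K.
t = 39.5 hours = 1.42×10^5 s, so t/τ = 2.93.
ΔT(t) = ΔT_eq (1 − e^(−t/τ)) = 2.86 × (1 − e^−2.93) = 2.71 K.

2.7 K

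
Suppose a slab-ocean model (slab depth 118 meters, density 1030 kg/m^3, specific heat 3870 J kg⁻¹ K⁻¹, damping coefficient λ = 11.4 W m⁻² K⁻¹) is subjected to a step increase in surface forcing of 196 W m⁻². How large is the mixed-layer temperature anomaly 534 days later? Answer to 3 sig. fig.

Areal heat capacity C = ρ c_p D = 1030 × 3870 × 118 = 4.70×10^8 J m⁻² K⁻¹.
τ = C / λ = 4.70×10^8 / 11.4 = 4.13×10^7 s.
Equilibrium anomaly ΔT_eq = F / λ = 196 / 11.4 = 17.2 K.
t = 534 days = 4.61×10^7 s, so t/τ = 1.12.
ΔT(t) = ΔT_eq (1 − e^(−t/τ)) = 17.2 × (1 − e^−1.12) = 11.6 K.

11.6 K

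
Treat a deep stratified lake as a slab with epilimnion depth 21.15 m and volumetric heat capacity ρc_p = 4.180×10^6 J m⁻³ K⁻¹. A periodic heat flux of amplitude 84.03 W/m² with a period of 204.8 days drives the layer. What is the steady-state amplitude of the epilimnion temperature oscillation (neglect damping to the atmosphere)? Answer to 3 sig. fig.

Areal heat capacity C = ρc_p × D = 4.180×10^6 × 21.15 = 8.84×10^7 J/(m²·K).
Angular frequency ω = 2π / T = 2π / 1.77×10^7 s = 3.55×10^-7 s⁻¹.
Cω = 8.84×10^7 × 3.55×10^-7 = 31.4 W/(m²·K).
Amplitude A = F₀ / (Cω) = 84.03 / 31.4 = 2.68 K.

2.68 K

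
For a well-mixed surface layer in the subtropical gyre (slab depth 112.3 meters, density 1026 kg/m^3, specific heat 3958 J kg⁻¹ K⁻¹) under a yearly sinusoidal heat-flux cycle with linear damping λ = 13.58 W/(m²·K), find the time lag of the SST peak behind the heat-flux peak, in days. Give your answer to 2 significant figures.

83 days

Areal heat capacity C = ρ c_p D = 1026 × 3958 × 112.3 = 4.56×10^8 J m⁻² K⁻¹.
ω = 2π / 3.15×10^7 s = 1.99×10^-7 s⁻¹.
Phase lag φ = arctan(Cω/λ) = arctan(90.9/13.58) = 1.42 rad.
Time lag = φ / ω = 1.42 / 1.99×10^-7 = 7.14×10^6 s = 82.6 days.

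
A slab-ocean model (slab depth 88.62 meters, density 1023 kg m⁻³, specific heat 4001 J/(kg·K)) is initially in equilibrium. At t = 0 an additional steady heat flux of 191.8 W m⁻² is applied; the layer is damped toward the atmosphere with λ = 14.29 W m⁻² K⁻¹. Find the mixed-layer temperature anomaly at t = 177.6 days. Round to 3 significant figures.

6.09 K

Areal heat capacity C = ρ c_p D = 1023 × 4001 × 88.62 = 3.63×10^8 J m⁻² K⁻¹.
τ = C / λ = 3.63×10^8 / 14.29 = 2.54×10^7 s.
Equilibrium anomaly ΔT_eq = F / λ = 191.8 / 14.29 = 13.4 K.
t = 177.6 days = 1.53×10^7 s, so t/τ = 0.605.
ΔT(t) = ΔT_eq (1 − e^(−t/τ)) = 13.4 × (1 − e^−0.605) = 6.09 K.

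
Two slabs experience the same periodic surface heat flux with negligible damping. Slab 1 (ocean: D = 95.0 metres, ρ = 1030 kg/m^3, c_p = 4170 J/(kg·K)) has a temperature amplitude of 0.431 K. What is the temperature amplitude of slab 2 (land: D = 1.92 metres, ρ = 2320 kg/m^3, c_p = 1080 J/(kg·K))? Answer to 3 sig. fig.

C_ocean = 4.08×10^8 J/(m²·K); C_land = 4.81×10^6 J/(m²·K).
A ∝ 1/C ⇒ A_land = A_ocean × C_ocean/C_land = 0.431 × 84.8 = 36.6 K.

36.6 K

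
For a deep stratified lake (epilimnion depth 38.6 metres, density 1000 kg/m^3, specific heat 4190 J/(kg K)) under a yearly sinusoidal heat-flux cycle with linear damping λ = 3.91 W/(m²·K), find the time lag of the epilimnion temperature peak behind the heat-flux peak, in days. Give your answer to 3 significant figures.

84.2 days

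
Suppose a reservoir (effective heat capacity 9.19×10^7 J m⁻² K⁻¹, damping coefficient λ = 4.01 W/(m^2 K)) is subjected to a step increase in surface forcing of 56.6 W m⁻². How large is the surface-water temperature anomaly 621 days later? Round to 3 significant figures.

12.8 K

Areal heat capacity C = 9.19×10^7 J m⁻² K⁻¹ (given).
τ = C / λ = 9.19×10^7 / 4.01 = 2.29×10^7 s.
Equilibrium anomaly ΔT_eq = F / λ = 56.6 / 4.01 = 14.1 K.
t = 621 days = 5.37×10^7 s, so t/τ = 2.34.
ΔT(t) = ΔT_eq (1 − e^(−t/τ)) = 14.1 × (1 − e^−2.34) = 12.8 K.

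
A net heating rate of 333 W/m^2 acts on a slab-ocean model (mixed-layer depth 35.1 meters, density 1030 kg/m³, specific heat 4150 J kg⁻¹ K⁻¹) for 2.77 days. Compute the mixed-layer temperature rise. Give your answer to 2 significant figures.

Areal heat capacity C = ρ c_p D = 1030 × 4150 × 35.1 = 1.50×10^8 J/(m²·K).
Net heat input Q = F Δt = 333 × (2.77 days × 86400 s/day) = 7.97×10^7 J/m².
ΔT = Q / C = 7.97×10^7 / 1.50×10^8 = 0.531 K.

0.53 K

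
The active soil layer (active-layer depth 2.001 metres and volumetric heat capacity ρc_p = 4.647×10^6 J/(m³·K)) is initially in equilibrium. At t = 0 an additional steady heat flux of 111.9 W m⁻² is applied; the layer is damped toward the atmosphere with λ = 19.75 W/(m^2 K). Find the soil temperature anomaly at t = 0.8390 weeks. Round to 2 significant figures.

Areal heat capacity C = ρc_p × D = 4.647×10^6 × 2.001 = 9.30×10^6 J/(m²·K).
τ = C / λ = 9.30×10^6 / 19.75 = 4.71×10^5 s.
Equilibrium anomaly ΔT_eq = F / λ = 111.9 / 19.75 = 5.67 K.
t = 0.8390 weeks = 5.07×10^5 s, so t/τ = 1.08.
ΔT(t) = ΔT_eq (1 − e^(−t/τ)) = 5.67 × (1 − e^−1.08) = 3.74 K.

3.7 K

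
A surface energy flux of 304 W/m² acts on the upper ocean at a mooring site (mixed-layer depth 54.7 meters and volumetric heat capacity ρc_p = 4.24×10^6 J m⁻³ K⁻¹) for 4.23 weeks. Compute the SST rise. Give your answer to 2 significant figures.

3.4 K

Areal heat capacity C = ρc_p × D = 4.24×10^6 × 54.7 = 2.32×10^8 J/(m²·K).
Net heat input Q = F Δt = 304 × (4.23 weeks × 6.048×10^5 s/week) = 7.78×10^8 J/m².
ΔT = Q / C = 7.78×10^8 / 2.32×10^8 = 3.35 K.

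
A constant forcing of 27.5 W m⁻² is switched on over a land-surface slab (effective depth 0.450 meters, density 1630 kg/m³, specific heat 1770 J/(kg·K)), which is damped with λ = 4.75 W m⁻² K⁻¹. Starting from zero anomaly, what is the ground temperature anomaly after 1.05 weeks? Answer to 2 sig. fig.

Areal heat capacity C = ρ c_p D = 1630 × 1770 × 0.450 = 1.30×10^6 J/(m^2 K).
τ = C / λ = 1.30×10^6 / 4.75 = 2.73×10^5 s.
Equilibrium anomaly ΔT_eq = F / λ = 27.5 / 4.75 = 5.79 K.
t = 1.05 weeks = 6.35×10^5 s, so t/τ = 2.32.
ΔT(t) = ΔT_eq (1 − e^(−t/τ)) = 5.79 × (1 − e^−2.32) = 5.22 K.

5.2 K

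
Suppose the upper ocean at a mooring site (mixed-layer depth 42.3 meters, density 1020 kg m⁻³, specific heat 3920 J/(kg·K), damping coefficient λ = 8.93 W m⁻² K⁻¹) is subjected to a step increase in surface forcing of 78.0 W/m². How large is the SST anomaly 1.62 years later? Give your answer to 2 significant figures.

Areal heat capacity C = ρ c_p D = 1020 × 3920 × 42.3 = 1.69×10^8 J m⁻² K⁻¹.
τ = C / λ = 1.69×10^8 / 8.93 = 1.89×10^7 s.
Equilibrium anomaly ΔT_eq = F / λ = 78.0 / 8.93 = 8.73 K.
t = 1.62 years = 5.11×10^7 s, so t/τ = 2.70.
ΔT(t) = ΔT_eq (1 − e^(−t/τ)) = 8.73 × (1 − e^−2.70) = 8.15 K.

8.1 K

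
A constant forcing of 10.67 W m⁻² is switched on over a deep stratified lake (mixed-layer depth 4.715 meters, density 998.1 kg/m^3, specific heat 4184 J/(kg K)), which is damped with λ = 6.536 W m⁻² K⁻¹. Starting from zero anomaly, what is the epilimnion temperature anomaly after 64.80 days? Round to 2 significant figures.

Areal heat capacity C = ρ c_p D = 998.1 × 4184 × 4.715 = 1.97×10^7 J/(m²·K).
τ = C / λ = 1.97×10^7 / 6.536 = 3.01×10^6 s.
Equilibrium anomaly ΔT_eq = F / λ = 10.67 / 6.536 = 1.63 K.
t = 64.80 days = 5.60×10^6 s, so t/τ = 1.86.
ΔT(t) = ΔT_eq (1 − e^(−t/τ)) = 1.63 × (1 − e^−1.86) = 1.38 K.

1.4 K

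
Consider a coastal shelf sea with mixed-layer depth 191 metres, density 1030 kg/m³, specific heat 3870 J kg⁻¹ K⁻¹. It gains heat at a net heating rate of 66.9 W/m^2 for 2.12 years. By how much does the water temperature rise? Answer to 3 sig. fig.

5.88 K

Areal heat capacity C = ρ c_p D = 1030 × 3870 × 191 = 7.61×10^8 J m⁻² K⁻¹.
Net heat input Q = F Δt = 66.9 × (2.12 years × 3.156×10^7 s/year) = 4.48×10^9 J/m².
ΔT = Q / C = 4.48×10^9 / 7.61×10^8 = 5.88 K.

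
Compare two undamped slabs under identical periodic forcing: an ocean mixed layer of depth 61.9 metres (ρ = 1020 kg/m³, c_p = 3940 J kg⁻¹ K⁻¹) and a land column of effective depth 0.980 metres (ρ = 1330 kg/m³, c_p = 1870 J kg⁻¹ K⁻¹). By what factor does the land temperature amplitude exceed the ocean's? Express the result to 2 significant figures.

C_ocean = 1020 × 3940 × 61.9 = 2.49×10^8 J/(m²·K).
C_land = 1330 × 1870 × 0.980 = 2.44×10^6 J/(m²·K).
Undamped amplitude ∝ 1/C, so A_land/A_ocean = C_ocean/C_land = 102.

100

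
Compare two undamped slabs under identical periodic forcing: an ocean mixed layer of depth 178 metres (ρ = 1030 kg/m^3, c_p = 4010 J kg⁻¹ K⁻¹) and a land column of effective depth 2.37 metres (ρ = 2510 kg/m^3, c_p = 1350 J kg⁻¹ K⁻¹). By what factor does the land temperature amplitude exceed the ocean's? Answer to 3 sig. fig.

C_ocean = 1030 × 4010 × 178 = 7.35×10^8 J/(m²·K).
C_land = 2510 × 1350 × 2.37 = 8.03×10^6 J/(m²·K).
Undamped amplitude ∝ 1/C, so A_land/A_ocean = C_ocean/C_land = 91.5.

91.5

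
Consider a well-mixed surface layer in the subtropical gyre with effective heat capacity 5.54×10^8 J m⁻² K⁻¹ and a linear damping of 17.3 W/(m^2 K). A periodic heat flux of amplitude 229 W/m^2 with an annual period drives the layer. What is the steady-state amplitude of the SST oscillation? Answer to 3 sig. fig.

2.05 K

Areal heat capacity C = 5.54×10^8 J m⁻² K⁻¹ (given).
Angular frequency ω = 2π / T = 2π / 3.15×10^7 s = 1.99×10^-7 s⁻¹.
√((Cω)² + λ²) = √((110)² + 17.3²) = 112 W/(m²·K).
Amplitude A = F₀ / √((Cω)²+λ²) = 229 / 112 = 2.05 K.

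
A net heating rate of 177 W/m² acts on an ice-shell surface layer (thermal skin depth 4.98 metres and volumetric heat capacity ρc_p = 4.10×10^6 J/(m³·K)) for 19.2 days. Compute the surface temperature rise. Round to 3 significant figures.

14.4 K

Areal heat capacity C = ρc_p × D = 4.10×10^6 × 4.98 = 2.04×10^7 J/(m²·K).
Net heat input Q = F Δt = 177 × (19.2 days × 86400 s/day) = 2.94×10^8 J/m².
ΔT = Q / C = 2.94×10^8 / 2.04×10^7 = 14.4 K.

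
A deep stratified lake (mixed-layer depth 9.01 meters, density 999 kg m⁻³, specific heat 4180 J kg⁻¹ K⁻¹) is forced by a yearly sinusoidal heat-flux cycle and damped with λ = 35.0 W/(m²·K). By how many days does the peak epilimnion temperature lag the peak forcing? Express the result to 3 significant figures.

Areal heat capacity C = ρ c_p D = 999 × 4180 × 9.01 = 3.76×10^7 J/(m²·K).
ω = 2π / 3.15×10^7 s = 1.99×10^-7 s⁻¹.
Phase lag φ = arctan(Cω/λ) = arctan(7.50/35.0) = 0.211 rad.
Time lag = φ / ω = 0.211 / 1.99×10^-7 = 1.06×10^6 s = 12.3 days.

12.3 days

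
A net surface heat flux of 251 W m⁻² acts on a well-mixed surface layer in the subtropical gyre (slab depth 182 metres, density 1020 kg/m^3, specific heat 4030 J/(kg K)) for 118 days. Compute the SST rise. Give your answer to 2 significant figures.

Areal heat capacity C = ρ c_p D = 1020 × 4030 × 182 = 7.48×10^8 J/(m^2 K).
Net heat input Q = F Δt = 251 × (118 days × 86400 s/day) = 2.56×10^9 J/m².
ΔT = Q / C = 2.56×10^9 / 7.48×10^8 = 3.42 K.

3.4 K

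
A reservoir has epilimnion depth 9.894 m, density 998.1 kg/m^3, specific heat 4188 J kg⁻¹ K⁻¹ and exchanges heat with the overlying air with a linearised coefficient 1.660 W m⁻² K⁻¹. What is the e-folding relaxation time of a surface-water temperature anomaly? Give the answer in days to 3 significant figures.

288 days

Areal heat capacity C = ρ c_p D = 998.1 × 4188 × 9.894 = 4.14×10^7 J/(m^2 K).
Relaxation time τ = C / λ = 4.14×10^7 / 1.660 = 2.49×10^7 s.
In days: 2.49×10^7 s / (86400 s/day) = 288 days.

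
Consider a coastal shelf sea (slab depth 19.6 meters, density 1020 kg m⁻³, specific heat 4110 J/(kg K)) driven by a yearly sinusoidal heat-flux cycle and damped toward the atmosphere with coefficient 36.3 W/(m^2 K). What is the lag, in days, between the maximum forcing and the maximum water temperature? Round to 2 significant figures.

25 days

Areal heat capacity C = ρ c_p D = 1020 × 4110 × 19.6 = 8.22×10^7 J m⁻² K⁻¹.
ω = 2π / 3.15×10^7 s = 1.99×10^-7 s⁻¹.
Phase lag φ = arctan(Cω/λ) = arctan(16.4/36.3) = 0.424 rad.
Time lag = φ / ω = 0.424 / 1.99×10^-7 = 2.13×10^6 s = 24.6 days.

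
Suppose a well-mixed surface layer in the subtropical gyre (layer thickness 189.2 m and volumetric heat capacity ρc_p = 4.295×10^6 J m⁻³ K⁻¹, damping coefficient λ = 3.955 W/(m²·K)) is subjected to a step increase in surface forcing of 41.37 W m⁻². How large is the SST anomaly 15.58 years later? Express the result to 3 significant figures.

Areal heat capacity C = ρc_p × D = 4.295×10^6 × 189.2 = 8.13×10^8 J/(m²·K).
τ = C / λ = 8.13×10^8 / 3.955 = 2.05×10^8 s.
Equilibrium anomaly ΔT_eq = F / λ = 41.37 / 3.955 = 10.5 K.
t = 15.58 years = 4.92×10^8 s, so t/τ = 2.39.
ΔT(t) = ΔT_eq (1 − e^(−t/τ)) = 10.5 × (1 − e^−2.39) = 9.50 K.

9.50 K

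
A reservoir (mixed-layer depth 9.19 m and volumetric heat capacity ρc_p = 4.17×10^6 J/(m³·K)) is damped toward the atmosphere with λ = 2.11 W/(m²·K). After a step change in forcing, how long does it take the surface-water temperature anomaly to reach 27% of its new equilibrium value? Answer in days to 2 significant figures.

66 days

Areal heat capacity C = ρc_p × D = 4.17×10^6 × 9.19 = 3.83×10^7 J/(m^2 K).
τ = C / λ = 3.83×10^7 / 2.11 = 1.82×10^7 s.
Fraction reached: 1 − e^(−t/τ) = 0.27 ⇒ t = −τ ln(1 − 0.27) = τ × 0.315.
t = 5.72×10^6 s = 66.2 days.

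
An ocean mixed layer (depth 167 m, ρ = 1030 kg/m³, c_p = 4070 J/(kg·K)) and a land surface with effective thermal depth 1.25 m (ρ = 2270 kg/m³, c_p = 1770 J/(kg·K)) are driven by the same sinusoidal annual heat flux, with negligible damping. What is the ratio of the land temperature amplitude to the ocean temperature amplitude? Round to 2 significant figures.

C_ocean = 1030 × 4070 × 167 = 7.00×10^8 J/(m²·K).
C_land = 2270 × 1770 × 1.25 = 5.02×10^6 J/(m²·K).
Undamped amplitude ∝ 1/C, so A_land/A_ocean = C_ocean/C_land = 139.

140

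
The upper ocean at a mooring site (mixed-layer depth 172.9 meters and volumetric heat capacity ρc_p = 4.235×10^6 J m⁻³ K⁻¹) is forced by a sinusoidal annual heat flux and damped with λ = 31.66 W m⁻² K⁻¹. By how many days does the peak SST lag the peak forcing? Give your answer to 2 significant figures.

Areal heat capacity C = ρc_p × D = 4.235×10^6 × 172.9 = 7.32×10^8 J/(m^2 K).
ω = 2π / 3.15×10^7 s = 1.99×10^-7 s⁻¹.
Phase lag φ = arctan(Cω/λ) = arctan(146/31.66) = 1.36 rad.
Time lag = φ / ω = 1.36 / 1.99×10^-7 = 6.81×10^6 s = 78.8 days.

79 days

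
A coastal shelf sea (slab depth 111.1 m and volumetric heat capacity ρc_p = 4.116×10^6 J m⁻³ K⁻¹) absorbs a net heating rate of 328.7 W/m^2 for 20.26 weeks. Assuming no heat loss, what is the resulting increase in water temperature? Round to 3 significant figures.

8.81 K

Areal heat capacity C = ρc_p × D = 4.116×10^6 × 111.1 = 4.57×10^8 J/(m²·K).
Net heat input Q = F Δt = 328.7 × (20.26 weeks × 6.048×10^5 s/week) = 4.03×10^9 J/m².
ΔT = Q / C = 4.03×10^9 / 4.57×10^8 = 8.81 K.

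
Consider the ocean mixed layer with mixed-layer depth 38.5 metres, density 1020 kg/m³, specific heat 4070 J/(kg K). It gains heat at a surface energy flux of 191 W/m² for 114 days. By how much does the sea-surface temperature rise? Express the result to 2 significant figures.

Areal heat capacity C = ρ c_p D = 1020 × 4070 × 38.5 = 1.60×10^8 J m⁻² K⁻¹.
Net heat input Q = F Δt = 191 × (114 days × 86400 s/day) = 1.88×10^9 J/m².
ΔT = Q / C = 1.88×10^9 / 1.60×10^8 = 11.8 K.

12 K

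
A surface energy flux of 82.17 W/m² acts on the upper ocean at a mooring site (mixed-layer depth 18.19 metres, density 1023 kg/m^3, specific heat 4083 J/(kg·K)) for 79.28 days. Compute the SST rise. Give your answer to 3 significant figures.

7.41 K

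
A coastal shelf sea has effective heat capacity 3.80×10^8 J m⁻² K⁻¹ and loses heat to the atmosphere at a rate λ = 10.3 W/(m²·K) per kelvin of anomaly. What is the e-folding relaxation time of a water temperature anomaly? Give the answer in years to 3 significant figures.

1.17 years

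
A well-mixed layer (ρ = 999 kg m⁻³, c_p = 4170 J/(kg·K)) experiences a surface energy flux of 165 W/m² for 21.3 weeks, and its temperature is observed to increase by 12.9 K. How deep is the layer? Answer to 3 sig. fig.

39.6 m

Heat input Q = F Δt = 165 × 1.29×10^7 s = 2.13×10^9 J/m².
Required areal heat capacity C = Q / ΔT = 1.65×10^8 J/(m²·K).
Depth D = C / (ρ c_p) = 1.65×10^8 / (999 × 4170) = 39.6 m.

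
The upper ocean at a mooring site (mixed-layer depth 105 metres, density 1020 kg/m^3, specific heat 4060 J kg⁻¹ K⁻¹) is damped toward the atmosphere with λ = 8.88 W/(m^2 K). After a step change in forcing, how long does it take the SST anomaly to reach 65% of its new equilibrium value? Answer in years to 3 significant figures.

Areal heat capacity C = ρ c_p D = 1020 × 4060 × 105 = 4.35×10^8 J/(m^2 K).
τ = C / λ = 4.35×10^8 / 8.88 = 4.90×10^7 s.
Fraction reached: 1 − e^(−t/τ) = 0.65 ⇒ t = −τ ln(1 − 0.65) = τ × 1.05.
t = 5.14×10^7 s = 1.63 years.

1.63 years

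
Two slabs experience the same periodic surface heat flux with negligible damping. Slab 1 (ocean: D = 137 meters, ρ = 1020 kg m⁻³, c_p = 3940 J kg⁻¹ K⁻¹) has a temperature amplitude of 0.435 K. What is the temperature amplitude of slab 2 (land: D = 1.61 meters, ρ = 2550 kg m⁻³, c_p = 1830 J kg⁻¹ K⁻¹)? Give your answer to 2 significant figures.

C_ocean = 5.51×10^8 J/(m²·K); C_land = 7.51×10^6 J/(m²·K).
A ∝ 1/C ⇒ A_land = A_ocean × C_ocean/C_land = 0.435 × 73.3 = 31.9 K.

32 K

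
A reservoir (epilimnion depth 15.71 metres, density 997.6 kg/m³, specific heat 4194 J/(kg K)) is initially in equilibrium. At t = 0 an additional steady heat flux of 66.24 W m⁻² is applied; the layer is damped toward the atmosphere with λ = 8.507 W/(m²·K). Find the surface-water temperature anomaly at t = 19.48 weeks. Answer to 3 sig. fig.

6.09 K

Areal heat capacity C = ρ c_p D = 997.6 × 4194 × 15.71 = 6.57×10^7 J/(m²·K).
τ = C / λ = 6.57×10^7 / 8.507 = 7.73×10^6 s.
Equilibrium anomaly ΔT_eq = F / λ = 66.24 / 8.507 = 7.79 K.
t = 19.48 weeks = 1.18×10^7 s, so t/τ = 1.52.
ΔT(t) = ΔT_eq (1 − e^(−t/τ)) = 7.79 × (1 − e^−1.52) = 6.09 K.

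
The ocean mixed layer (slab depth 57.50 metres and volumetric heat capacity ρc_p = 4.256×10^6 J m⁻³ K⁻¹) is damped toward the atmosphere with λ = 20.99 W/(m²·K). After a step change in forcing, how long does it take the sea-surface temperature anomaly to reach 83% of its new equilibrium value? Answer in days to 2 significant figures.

Areal heat capacity C = ρc_p × D = 4.256×10^6 × 57.50 = 2.45×10^8 J m⁻² K⁻¹.
τ = C / λ = 2.45×10^8 / 20.99 = 1.17×10^7 s.
Fraction reached: 1 − e^(−t/τ) = 0.83 ⇒ t = −τ ln(1 − 0.83) = τ × 1.77.
t = 2.07×10^7 s = 239 days.

240 days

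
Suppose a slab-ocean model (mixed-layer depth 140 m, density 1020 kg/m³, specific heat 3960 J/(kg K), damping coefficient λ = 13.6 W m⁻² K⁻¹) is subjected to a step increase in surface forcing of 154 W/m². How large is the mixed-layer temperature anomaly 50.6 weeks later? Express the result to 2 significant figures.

5.9 K

Areal heat capacity C = ρ c_p D = 1020 × 3960 × 140 = 5.65×10^8 J/(m^2 K).
τ = C / λ = 5.65×10^8 / 13.6 = 4.16×10^7 s.
Equilibrium anomaly ΔT_eq = F / λ = 154 / 13.6 = 11.3 K.
t = 50.6 weeks = 3.06×10^7 s, so t/τ = 0.736.
ΔT(t) = ΔT_eq (1 − e^(−t/τ)) = 11.3 × (1 − e^−0.736) = 5.90 K.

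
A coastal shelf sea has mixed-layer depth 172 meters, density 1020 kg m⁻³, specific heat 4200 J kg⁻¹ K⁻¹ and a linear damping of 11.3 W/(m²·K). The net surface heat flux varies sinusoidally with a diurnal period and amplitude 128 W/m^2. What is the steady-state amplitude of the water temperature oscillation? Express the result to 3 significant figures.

Areal heat capacity C = ρ c_p D = 1020 × 4200 × 172 = 7.37×10^8 J/(m^2 K).
Angular frequency ω = 2π / T = 2π / 86400 s = 7.27×10^-5 s⁻¹.
√((Cω)² + λ²) = √((53600)² + 11.3²) = 53600 W/(m²·K).
Amplitude A = F₀ / √((Cω)²+λ²) = 128 / 53600 = 0.00239 K.

0.00239 K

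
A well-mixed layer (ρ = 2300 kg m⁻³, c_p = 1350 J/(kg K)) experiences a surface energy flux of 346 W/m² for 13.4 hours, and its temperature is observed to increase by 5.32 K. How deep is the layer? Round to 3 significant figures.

1.01 m

Heat input Q = F Δt = 346 × 48200 s = 1.67×10^7 J/m².
Required areal heat capacity C = Q / ΔT = 3.14×10^6 J/(m²·K).
Depth D = C / (ρ c_p) = 3.14×10^6 / (2300 × 1350) = 1.01 m.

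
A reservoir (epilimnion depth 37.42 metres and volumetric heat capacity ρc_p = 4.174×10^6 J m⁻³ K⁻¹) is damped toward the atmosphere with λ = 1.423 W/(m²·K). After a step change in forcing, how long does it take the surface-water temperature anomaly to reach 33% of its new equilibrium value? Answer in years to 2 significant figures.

1.4 years

Areal heat capacity C = ρc_p × D = 4.174×10^6 × 37.42 = 1.56×10^8 J/(m^2 K).
τ = C / λ = 1.56×10^8 / 1.423 = 1.10×10^8 s.
Fraction reached: 1 − e^(−t/τ) = 0.33 ⇒ t = −τ ln(1 − 0.33) = τ × 0.400.
t = 4.40×10^7 s = 1.39 years.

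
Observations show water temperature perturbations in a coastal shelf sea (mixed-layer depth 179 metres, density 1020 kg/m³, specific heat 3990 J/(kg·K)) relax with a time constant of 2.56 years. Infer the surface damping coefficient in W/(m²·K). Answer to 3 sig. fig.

9.02

Areal heat capacity C = ρ c_p D = 1020 × 3990 × 179 = 7.28×10^8 J m⁻² K⁻¹.
τ = 2.56 years = 8.08×10^7 s.
λ = C / τ = 7.28×10^8 / 8.08×10^7 = 9.02 W/(m²·K).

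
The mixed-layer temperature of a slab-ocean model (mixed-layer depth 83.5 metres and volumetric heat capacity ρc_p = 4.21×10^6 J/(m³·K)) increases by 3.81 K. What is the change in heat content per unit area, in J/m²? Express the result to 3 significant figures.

1.34×10^9

Areal heat capacity C = ρc_p × D = 4.21×10^6 × 83.5 = 3.52×10^8 J/(m^2 K).
ΔQ = C ΔT = 3.52×10^8 × 3.81 = 1.34×10^9 J/m².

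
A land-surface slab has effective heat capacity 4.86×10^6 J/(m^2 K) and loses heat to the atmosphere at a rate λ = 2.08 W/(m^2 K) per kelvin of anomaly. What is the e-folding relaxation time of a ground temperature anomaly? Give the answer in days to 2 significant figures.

27 days

Areal heat capacity C = 4.86×10^6 J/(m^2 K) (given).
Relaxation time τ = C / λ = 4.86×10^6 / 2.08 = 2.34×10^6 s.
In days: 2.34×10^6 s / (86400 s/day) = 27.0 days.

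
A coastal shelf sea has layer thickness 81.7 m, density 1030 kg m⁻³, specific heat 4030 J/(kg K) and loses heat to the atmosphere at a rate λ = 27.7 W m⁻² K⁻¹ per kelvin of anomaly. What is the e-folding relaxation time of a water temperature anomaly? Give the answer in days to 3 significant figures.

142 days

Areal heat capacity C = ρ c_p D = 1030 × 4030 × 81.7 = 3.39×10^8 J/(m^2 K).
Relaxation time τ = C / λ = 3.39×10^8 / 27.7 = 1.22×10^7 s.
In days: 1.22×10^7 s / (86400 s/day) = 142 days.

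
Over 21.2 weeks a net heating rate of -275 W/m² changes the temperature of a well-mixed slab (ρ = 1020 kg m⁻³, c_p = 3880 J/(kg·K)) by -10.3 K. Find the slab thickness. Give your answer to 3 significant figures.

86.5 m

Heat input Q = F Δt = -275 × 1.28×10^7 s = -3.53×10^9 J/m².
Required areal heat capacity C = Q / ΔT = 3.42×10^8 J/(m²·K).
Depth D = C / (ρ c_p) = 3.42×10^8 / (1020 × 3880) = 86.5 m.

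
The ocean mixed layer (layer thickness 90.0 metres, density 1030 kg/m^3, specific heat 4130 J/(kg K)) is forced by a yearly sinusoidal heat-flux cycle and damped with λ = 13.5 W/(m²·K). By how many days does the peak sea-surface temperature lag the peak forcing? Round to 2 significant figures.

81 days

Areal heat capacity C = ρ c_p D = 1030 × 4130 × 90.0 = 3.83×10^8 J m⁻² K⁻¹.
ω = 2π / 3.15×10^7 s = 1.99×10^-7 s⁻¹.
Phase lag φ = arctan(Cω/λ) = arctan(76.3/13.5) = 1.40 rad.
Time lag = φ / ω = 1.40 / 1.99×10^-7 = 7.00×10^6 s = 81.1 days.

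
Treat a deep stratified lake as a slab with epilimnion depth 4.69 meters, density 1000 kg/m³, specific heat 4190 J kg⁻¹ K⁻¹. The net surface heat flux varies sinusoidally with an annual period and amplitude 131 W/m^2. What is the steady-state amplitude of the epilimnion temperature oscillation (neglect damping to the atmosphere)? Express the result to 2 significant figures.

Areal heat capacity C = ρ c_p D = 1000 × 4190 × 4.69 = 1.97×10^7 J/(m^2 K).
Angular frequency ω = 2π / T = 2π / 3.15×10^7 s = 1.99×10^-7 s⁻¹.
Cω = 1.97×10^7 × 1.99×10^-7 = 3.92 W/(m²·K).
Amplitude A = F₀ / (Cω) = 131 / 3.92 = 33.5 K.

33 K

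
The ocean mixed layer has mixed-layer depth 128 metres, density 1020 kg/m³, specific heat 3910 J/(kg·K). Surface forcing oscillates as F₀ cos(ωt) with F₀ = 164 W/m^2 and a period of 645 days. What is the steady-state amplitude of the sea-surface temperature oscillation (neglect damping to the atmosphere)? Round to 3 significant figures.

2.85 K

Areal heat capacity C = ρ c_p D = 1020 × 3910 × 128 = 5.10×10^8 J/(m^2 K).
Angular frequency ω = 2π / T = 2π / 5.57×10^7 s = 1.13×10^-7 s⁻¹.
Cω = 5.10×10^8 × 1.13×10^-7 = 57.6 W/(m²·K).
Amplitude A = F₀ / (Cω) = 164 / 57.6 = 2.85 K.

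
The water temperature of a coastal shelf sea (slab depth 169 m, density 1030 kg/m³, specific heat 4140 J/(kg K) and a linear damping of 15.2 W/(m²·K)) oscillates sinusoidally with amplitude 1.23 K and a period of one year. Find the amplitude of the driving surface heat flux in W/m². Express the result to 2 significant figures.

180

Areal heat capacity C = ρ c_p D = 1030 × 4140 × 169 = 7.21×10^8 J/(m²·K).
ω = 2π / 3.15×10^7 s = 1.99×10^-7 s⁻¹.
√((Cω)² + λ²) = √((144)² + 15.2²) = 144 W/(m²·K).
F₀ = A × √((Cω)²+λ²) = 1.23 × 144 = 178 W/m².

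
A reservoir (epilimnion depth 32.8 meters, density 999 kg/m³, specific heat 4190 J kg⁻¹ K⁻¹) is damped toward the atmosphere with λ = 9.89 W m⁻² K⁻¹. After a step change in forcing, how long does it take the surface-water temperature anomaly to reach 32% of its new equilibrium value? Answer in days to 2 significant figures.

Areal heat capacity C = ρ c_p D = 999 × 4190 × 32.8 = 1.37×10^8 J/(m²·K).
τ = C / λ = 1.37×10^8 / 9.89 = 1.39×10^7 s.
Fraction reached: 1 − e^(−t/τ) = 0.32 ⇒ t = −τ ln(1 − 0.32) = τ × 0.386.
t = 5.35×10^6 s = 62.0 days.

62 days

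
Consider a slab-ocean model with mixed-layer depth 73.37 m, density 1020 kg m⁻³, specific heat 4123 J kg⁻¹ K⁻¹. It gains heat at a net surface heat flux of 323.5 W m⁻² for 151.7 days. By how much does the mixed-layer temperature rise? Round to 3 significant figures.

13.7 K

Areal heat capacity C = ρ c_p D = 1020 × 4123 × 73.37 = 3.09×10^8 J m⁻² K⁻¹.
Net heat input Q = F Δt = 323.5 × (151.7 days × 86400 s/day) = 4.24×10^9 J/m².
ΔT = Q / C = 4.24×10^9 / 3.09×10^8 = 13.7 K.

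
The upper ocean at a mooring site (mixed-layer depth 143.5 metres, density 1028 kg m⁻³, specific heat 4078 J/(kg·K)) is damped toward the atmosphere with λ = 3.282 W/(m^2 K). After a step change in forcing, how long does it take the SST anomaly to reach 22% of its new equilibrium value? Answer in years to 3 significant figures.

Areal heat capacity C = ρ c_p D = 1028 × 4078 × 143.5 = 6.02×10^8 J/(m²·K).
τ = C / λ = 6.02×10^8 / 3.282 = 1.83×10^8 s.
Fraction reached: 1 − e^(−t/τ) = 0.22 ⇒ t = −τ ln(1 − 0.22) = τ × 0.248.
t = 4.55×10^7 s = 1.44 years.

1.44 years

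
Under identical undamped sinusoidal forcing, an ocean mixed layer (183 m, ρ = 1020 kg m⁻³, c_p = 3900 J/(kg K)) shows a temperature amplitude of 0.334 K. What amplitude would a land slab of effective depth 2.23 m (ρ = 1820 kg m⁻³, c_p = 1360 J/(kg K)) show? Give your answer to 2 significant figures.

C_ocean = 7.28×10^8 J/(m²·K); C_land = 5.52×10^6 J/(m²·K).
A ∝ 1/C ⇒ A_land = A_ocean × C_ocean/C_land = 0.334 × 132 = 44.1 K.

44 K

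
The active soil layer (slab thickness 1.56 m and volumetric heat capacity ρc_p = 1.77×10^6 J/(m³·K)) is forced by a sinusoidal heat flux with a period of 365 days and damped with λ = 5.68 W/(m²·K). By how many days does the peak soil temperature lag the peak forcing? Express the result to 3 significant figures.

5.61 days

Areal heat capacity C = ρc_p × D = 1.77×10^6 × 1.56 = 2.76×10^6 J/(m²·K).
ω = 2π / 3.15×10^7 s = 1.99×10^-7 s⁻¹.
Phase lag φ = arctan(Cω/λ) = arctan(0.550/5.68) = 0.0966 rad.
Time lag = φ / ω = 0.0966 / 1.99×10^-7 = 4.85×10^5 s = 5.61 days.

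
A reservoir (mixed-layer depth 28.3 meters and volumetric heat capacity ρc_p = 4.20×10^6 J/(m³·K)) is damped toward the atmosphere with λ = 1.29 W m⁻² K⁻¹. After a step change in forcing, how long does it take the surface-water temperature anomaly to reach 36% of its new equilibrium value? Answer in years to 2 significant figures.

Areal heat capacity C = ρc_p × D = 4.20×10^6 × 28.3 = 1.19×10^8 J m⁻² K⁻¹.
τ = C / λ = 1.19×10^8 / 1.29 = 9.21×10^7 s.
Fraction reached: 1 − e^(−t/τ) = 0.36 ⇒ t = −τ ln(1 − 0.36) = τ × 0.446.
t = 4.11×10^7 s = 1.30 years.

1.3 years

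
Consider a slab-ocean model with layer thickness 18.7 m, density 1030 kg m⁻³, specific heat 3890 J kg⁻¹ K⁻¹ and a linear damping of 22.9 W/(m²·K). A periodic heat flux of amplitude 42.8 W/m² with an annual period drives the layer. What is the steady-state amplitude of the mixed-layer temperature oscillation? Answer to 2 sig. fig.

Areal heat capacity C = ρ c_p D = 1030 × 3890 × 18.7 = 7.49×10^7 J/(m²·K).
Angular frequency ω = 2π / T = 2π / 3.15×10^7 s = 1.99×10^-7 s⁻¹.
√((Cω)² + λ²) = √((14.9)² + 22.9²) = 27.3 W/(m²·K).
Amplitude A = F₀ / √((Cω)²+λ²) = 42.8 / 27.3 = 1.57 K.

1.6 K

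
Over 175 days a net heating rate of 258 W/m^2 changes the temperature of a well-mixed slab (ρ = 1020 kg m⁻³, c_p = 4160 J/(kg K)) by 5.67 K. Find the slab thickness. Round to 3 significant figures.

Heat input Q = F Δt = 258 × 1.51×10^7 s = 3.90×10^9 J/m².
Required areal heat capacity C = Q / ΔT = 6.88×10^8 J/(m²·K).
Depth D = C / (ρ c_p) = 6.88×10^8 / (1020 × 4160) = 162 m.

162 m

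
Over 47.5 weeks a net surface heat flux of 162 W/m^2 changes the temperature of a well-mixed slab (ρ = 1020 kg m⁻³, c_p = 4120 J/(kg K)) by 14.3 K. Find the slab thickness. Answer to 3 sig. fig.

77.4 m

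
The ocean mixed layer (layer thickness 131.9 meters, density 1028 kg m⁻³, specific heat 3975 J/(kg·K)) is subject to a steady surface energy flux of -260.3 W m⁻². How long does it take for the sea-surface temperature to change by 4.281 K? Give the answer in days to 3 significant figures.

103 days

Areal heat capacity C = ρ c_p D = 1028 × 3975 × 131.9 = 5.39×10^8 J m⁻² K⁻¹.
Time required: Δt = C ΔT / F = 5.39×10^8 × -4.281 / -260.3 = 8.86×10^6 s.
In days: 8.86×10^6 s / (86400 s/day) = 103 days.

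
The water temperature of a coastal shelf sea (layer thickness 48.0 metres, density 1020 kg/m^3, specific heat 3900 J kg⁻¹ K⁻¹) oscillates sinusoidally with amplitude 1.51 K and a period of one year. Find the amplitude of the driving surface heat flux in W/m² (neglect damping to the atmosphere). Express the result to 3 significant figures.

Areal heat capacity C = ρ c_p D = 1020 × 3900 × 48.0 = 1.91×10^8 J/(m^2 K).
ω = 2π / 3.15×10^7 s = 1.99×10^-7 s⁻¹.
Cω = 1.91×10^8 × 1.99×10^-7 = 38.0 W/(m²·K).
F₀ = A × Cω = 1.51 × 38.0 = 57.4 W/m².

57.4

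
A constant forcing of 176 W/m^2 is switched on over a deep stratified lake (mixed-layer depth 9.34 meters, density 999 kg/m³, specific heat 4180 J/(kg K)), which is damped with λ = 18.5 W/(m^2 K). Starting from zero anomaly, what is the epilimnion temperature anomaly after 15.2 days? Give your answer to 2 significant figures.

Areal heat capacity C = ρ c_p D = 999 × 4180 × 9.34 = 3.90×10^7 J/(m²·K).
τ = C / λ = 3.90×10^7 / 18.5 = 2.11×10^6 s.
Equilibrium anomaly ΔT_eq = F / λ = 176 / 18.5 = 9.51 K.
t = 15.2 days = 1.31×10^6 s, so t/τ = 0.623.
ΔT(t) = ΔT_eq (1 − e^(−t/τ)) = 9.51 × (1 − e^−0.623) = 4.41 K.

4.4 K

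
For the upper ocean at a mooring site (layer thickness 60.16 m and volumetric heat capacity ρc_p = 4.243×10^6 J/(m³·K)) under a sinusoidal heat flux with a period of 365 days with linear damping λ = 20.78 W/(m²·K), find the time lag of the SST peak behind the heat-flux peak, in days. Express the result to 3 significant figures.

Areal heat capacity C = ρc_p × D = 4.243×10^6 × 60.16 = 2.55×10^8 J/(m²·K).
ω = 2π / 3.15×10^7 s = 1.99×10^-7 s⁻¹.
Phase lag φ = arctan(Cω/λ) = arctan(50.9/20.78) = 1.18 rad.
Time lag = φ / ω = 1.18 / 1.99×10^-7 = 5.94×10^6 s = 68.7 days.

68.7 days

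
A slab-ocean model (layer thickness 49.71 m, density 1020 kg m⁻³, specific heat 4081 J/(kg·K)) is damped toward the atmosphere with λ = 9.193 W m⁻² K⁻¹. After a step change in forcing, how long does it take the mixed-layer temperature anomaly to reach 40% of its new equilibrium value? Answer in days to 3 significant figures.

Areal heat capacity C = ρ c_p D = 1020 × 4081 × 49.71 = 2.07×10^8 J/(m²·K).
τ = C / λ = 2.07×10^8 / 9.193 = 2.25×10^7 s.
Fraction reached: 1 − e^(−t/τ) = 0.40 ⇒ t = −τ ln(1 − 0.40) = τ × 0.511.
t = 1.15×10^7 s = 133 days.

133 days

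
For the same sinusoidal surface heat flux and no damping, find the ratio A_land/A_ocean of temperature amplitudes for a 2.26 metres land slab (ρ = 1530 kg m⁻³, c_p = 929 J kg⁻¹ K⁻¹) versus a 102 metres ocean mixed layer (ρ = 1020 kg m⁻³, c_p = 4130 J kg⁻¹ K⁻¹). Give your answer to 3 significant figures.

C_ocean = 1020 × 4130 × 102 = 4.30×10^8 J/(m²·K).
C_land = 1530 × 929 × 2.26 = 3.21×10^6 J/(m²·K).
Undamped amplitude ∝ 1/C, so A_land/A_ocean = C_ocean/C_land = 134.

134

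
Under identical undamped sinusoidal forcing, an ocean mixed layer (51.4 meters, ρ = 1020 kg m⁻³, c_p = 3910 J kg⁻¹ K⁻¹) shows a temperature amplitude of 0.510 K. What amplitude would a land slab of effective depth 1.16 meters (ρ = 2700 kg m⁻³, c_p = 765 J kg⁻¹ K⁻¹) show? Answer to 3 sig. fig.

C_ocean = 2.05×10^8 J/(m²·K); C_land = 2.40×10^6 J/(m²·K).
A ∝ 1/C ⇒ A_land = A_ocean × C_ocean/C_land = 0.510 × 85.6 = 43.6 K.

43.6 K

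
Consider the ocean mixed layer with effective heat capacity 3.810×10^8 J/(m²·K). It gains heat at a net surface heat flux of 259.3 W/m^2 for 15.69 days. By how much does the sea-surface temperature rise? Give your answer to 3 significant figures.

Areal heat capacity C = 3.810×10^8 J/(m²·K) (given).
Net heat input Q = F Δt = 259.3 × (15.69 days × 86400 s/day) = 3.52×10^8 J/m².
ΔT = Q / C = 3.52×10^8 / 3.81×10^8 = 0.923 K.

0.923 K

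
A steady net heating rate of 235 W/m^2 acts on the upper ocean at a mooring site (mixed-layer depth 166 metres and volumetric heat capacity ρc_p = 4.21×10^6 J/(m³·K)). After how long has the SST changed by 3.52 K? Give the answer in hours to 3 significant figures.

Areal heat capacity C = ρc_p × D = 4.21×10^6 × 166 = 6.99×10^8 J m⁻² K⁻¹.
Time required: Δt = C ΔT / F = 6.99×10^8 × 3.52 / 235 = 1.05×10^7 s.
In hours: 1.05×10^7 s / (3600 s/hour) = 2910 hours.

2910 hours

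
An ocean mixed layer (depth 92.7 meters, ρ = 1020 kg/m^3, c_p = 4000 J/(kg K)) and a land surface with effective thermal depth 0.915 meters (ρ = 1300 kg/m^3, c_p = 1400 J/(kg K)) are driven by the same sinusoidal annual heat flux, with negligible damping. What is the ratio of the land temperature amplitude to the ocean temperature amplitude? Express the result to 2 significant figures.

C_ocean = 1020 × 4000 × 92.7 = 3.78×10^8 J/(m²·K).
C_land = 1300 × 1400 × 0.915 = 1.67×10^6 J/(m²·K).
Undamped amplitude ∝ 1/C, so A_land/A_ocean = C_ocean/C_land = 227.

230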